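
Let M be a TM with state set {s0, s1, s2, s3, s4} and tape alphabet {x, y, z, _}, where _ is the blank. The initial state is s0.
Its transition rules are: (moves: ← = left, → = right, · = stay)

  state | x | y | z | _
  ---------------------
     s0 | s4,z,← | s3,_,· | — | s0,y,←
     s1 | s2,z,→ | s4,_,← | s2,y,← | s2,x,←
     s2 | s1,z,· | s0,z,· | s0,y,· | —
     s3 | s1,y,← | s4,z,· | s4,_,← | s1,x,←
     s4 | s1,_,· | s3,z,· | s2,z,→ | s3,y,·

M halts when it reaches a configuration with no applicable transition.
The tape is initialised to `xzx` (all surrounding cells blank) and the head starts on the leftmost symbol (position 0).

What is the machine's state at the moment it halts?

s0 | __[x]zx   read x → write z, move ←, go to s4
s4 | _[_]zzx   read _ → write y, move ·, go to s3
s3 | _[y]zzx   read y → write z, move ·, go to s4
s4 | _[z]zzx   read z → write z, move →, go to s2
s2 | _z[z]zx   read z → write y, move ·, go to s0
s0 | _z[y]zx   read y → write _, move ·, go to s3
s3 | _z[_]zx   read _ → write x, move ←, go to s1
s1 | _[z]xzx   read z → write y, move ←, go to s2
s2 | [_]yxzx
No transition is defined for (s2, _); M halts in state s2.

s2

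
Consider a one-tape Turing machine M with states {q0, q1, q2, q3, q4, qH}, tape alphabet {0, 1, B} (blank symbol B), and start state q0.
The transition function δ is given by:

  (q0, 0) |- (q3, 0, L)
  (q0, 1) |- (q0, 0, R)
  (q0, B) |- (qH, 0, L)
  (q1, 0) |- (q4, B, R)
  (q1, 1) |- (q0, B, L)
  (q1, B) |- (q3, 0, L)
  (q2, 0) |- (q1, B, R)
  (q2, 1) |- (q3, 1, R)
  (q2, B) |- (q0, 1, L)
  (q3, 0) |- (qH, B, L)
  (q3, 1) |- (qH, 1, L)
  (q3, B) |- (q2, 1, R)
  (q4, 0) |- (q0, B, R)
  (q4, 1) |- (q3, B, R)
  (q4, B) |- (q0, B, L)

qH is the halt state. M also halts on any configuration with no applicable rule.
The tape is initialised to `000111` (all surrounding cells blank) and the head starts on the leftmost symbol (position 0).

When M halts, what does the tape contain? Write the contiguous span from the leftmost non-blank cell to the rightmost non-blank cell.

1BBB0000

state=q0 head=0 tape=B[0]00111B   (q0,0)→(q3,0,L)
state=q3 head=-1 tape=[B]000111B   (q3,B)→(q2,1,R)
state=q2 head=0 tape=1[0]00111B   (q2,0)→(q1,B,R)
state=q1 head=1 tape=1B[0]0111B   (q1,0)→(q4,B,R)
state=q4 head=2 tape=1BB[0]111B   (q4,0)→(q0,B,R)
state=q0 head=3 tape=1BBB[1]11B   (q0,1)→(q0,0,R)
state=q0 head=4 tape=1BBB0[1]1B   (q0,1)→(q0,0,R)
state=q0 head=5 tape=1BBB00[1]B   (q0,1)→(q0,0,R)
state=q0 head=6 tape=1BBB000[B]   (q0,B)→(qH,0,L)
state=qH head=5 tape=1BBB00[0]0
The non-blank tape span at halt is 1BBB0000.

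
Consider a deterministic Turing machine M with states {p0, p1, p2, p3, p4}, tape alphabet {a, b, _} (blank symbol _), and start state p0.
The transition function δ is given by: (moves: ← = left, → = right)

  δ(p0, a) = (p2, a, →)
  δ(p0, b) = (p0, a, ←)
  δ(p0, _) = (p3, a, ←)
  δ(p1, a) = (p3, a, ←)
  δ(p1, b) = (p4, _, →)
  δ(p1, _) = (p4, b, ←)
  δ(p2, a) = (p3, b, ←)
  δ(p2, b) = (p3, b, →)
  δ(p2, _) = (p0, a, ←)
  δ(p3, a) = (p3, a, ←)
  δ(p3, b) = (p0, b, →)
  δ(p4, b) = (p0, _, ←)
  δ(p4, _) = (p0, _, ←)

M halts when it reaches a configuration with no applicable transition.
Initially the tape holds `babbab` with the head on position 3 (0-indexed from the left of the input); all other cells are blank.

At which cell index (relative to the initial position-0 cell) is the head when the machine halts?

p0 | bab[b]ab___   read b → write a, move ←, go to p0
p0 | ba[b]aab___   read b → write a, move ←, go to p0
p0 | b[a]aaab___   read a → write a, move →, go to p2
p2 | ba[a]aab___   read a → write b, move ←, go to p3
p3 | b[a]baab___   read a → write a, move ←, go to p3
p3 | [b]abaab___   read b → write b, move →, go to p0
p0 | b[a]baab___   read a → write a, move →, go to p2
p2 | ba[b]aab___   read b → write b, move →, go to p3
p3 | bab[a]ab___   read a → write a, move ←, go to p3
p3 | ba[b]aab___   read b → write b, move →, go to p0
p0 | bab[a]ab___   read a → write a, move →, go to p2
p2 | baba[a]b___   read a → write b, move ←, go to p3
p3 | bab[a]bb___   read a → write a, move ←, go to p3
p3 | ba[b]abb___   read b → write b, move →, go to p0
p0 | bab[a]bb___   read a → write a, move →, go to p2
p2 | baba[b]b___   read b → write b, move →, go to p3
p3 | babab[b]___   read b → write b, move →, go to p0
p0 | bababb[_]__   read _ → write a, move ←, go to p3
p3 | babab[b]a__   read b → write b, move →, go to p0
p0 | bababb[a]__   read a → write a, move →, go to p2
p2 | bababba[_]_   read _ → write a, move ←, go to p0
p0 | bababb[a]a_   read a → write a, move →, go to p2
p2 | bababba[a]_   read a → write b, move ←, go to p3
p3 | bababb[a]b_   read a → write a, move ←, go to p3
p3 | babab[b]ab_   read b → write b, move →, go to p0
p0 | bababb[a]b_   read a → write a, move →, go to p2
p2 | bababba[b]_   read b → write b, move →, go to p3
p3 | bababbab[_]
At halt the head is at cell 8.

8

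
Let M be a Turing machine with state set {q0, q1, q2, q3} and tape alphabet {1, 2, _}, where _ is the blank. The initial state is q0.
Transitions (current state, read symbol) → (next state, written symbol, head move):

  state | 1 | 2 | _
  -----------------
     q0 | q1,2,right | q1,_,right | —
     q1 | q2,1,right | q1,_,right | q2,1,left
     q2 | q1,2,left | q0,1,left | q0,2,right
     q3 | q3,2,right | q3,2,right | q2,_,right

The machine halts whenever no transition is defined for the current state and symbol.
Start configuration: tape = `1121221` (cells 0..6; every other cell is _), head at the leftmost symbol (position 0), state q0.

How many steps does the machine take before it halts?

state=q0 head=0 tape=[1]121221__   (q0,1)→(q1,2,right)
state=q1 head=1 tape=2[1]21221__   (q1,1)→(q2,1,right)
state=q2 head=2 tape=21[2]1221__   (q2,2)→(q0,1,left)
state=q0 head=1 tape=2[1]11221__   (q0,1)→(q1,2,right)
state=q1 head=2 tape=22[1]1221__   (q1,1)→(q2,1,right)
state=q2 head=3 tape=221[1]221__   (q2,1)→(q1,2,left)
state=q1 head=2 tape=22[1]2221__   (q1,1)→(q2,1,right)
state=q2 head=3 tape=221[2]221__   (q2,2)→(q0,1,left)
state=q0 head=2 tape=22[1]1221__   (q0,1)→(q1,2,right)
state=q1 head=3 tape=222[1]221__   (q1,1)→(q2,1,right)
state=q2 head=4 tape=2221[2]21__   (q2,2)→(q0,1,left)
state=q0 head=3 tape=222[1]121__   (q0,1)→(q1,2,right)
state=q1 head=4 tape=2222[1]21__   (q1,1)→(q2,1,right)
state=q2 head=5 tape=22221[2]1__   (q2,2)→(q0,1,left)
state=q0 head=4 tape=2222[1]11__   (q0,1)→(q1,2,right)
state=q1 head=5 tape=22222[1]1__   (q1,1)→(q2,1,right)
state=q2 head=6 tape=222221[1]__   (q2,1)→(q1,2,left)
state=q1 head=5 tape=22222[1]2__   (q1,1)→(q2,1,right)
state=q2 head=6 tape=222221[2]__   (q2,2)→(q0,1,left)
state=q0 head=5 tape=22222[1]1__   (q0,1)→(q1,2,right)
state=q1 head=6 tape=222222[1]__   (q1,1)→(q2,1,right)
state=q2 head=7 tape=2222221[_]_   (q2,_)→(q0,2,right)
state=q0 head=8 tape=22222212[_]
M halts after 22 transitions.

22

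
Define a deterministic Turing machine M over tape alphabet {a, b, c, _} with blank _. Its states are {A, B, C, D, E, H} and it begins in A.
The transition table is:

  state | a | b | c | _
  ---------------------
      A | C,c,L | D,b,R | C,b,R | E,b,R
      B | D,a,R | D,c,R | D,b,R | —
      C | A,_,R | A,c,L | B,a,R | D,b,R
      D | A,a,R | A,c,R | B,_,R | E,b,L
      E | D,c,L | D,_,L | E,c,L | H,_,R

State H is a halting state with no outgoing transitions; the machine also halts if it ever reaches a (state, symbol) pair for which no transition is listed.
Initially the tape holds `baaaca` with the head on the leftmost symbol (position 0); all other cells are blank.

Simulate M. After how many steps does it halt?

10

state=A head=0 tape=[b]aaaca___   (A,b)→(D,b,R)
state=D head=1 tape=b[a]aaca___   (D,a)→(A,a,R)
state=A head=2 tape=ba[a]aca___   (A,a)→(C,c,L)
state=C head=1 tape=b[a]caca___   (C,a)→(A,_,R)
state=A head=2 tape=b_[c]aca___   (A,c)→(C,b,R)
state=C head=3 tape=b_b[a]ca___   (C,a)→(A,_,R)
state=A head=4 tape=b_b_[c]a___   (A,c)→(C,b,R)
state=C head=5 tape=b_b_b[a]___   (C,a)→(A,_,R)
state=A head=6 tape=b_b_b_[_]__   (A,_)→(E,b,R)
state=E head=7 tape=b_b_b_b[_]_   (E,_)→(H,_,R)
state=H head=8 tape=b_b_b_b_[_]
M halts after 10 transitions.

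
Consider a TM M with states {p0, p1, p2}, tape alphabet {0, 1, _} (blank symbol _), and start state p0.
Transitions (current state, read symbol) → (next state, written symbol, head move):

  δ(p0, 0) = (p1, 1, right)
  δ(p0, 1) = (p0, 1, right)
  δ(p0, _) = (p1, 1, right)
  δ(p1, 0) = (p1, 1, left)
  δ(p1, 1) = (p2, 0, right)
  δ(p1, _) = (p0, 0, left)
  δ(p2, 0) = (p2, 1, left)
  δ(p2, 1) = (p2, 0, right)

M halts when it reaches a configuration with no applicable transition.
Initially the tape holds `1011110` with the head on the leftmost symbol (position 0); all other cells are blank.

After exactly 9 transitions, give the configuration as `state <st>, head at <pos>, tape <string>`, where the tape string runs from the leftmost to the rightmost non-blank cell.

state p2, head at 3, tape 1100111

p0 | [1]011110   read 1 → write 1, move right, go to p0
p0 | 1[0]11110   read 0 → write 1, move right, go to p1
p1 | 11[1]1110   read 1 → write 0, move right, go to p2
p2 | 110[1]110   read 1 → write 0, move right, go to p2
p2 | 1100[1]10   read 1 → write 0, move right, go to p2
p2 | 11000[1]0   read 1 → write 0, move right, go to p2
p2 | 110000[0]   read 0 → write 1, move left, go to p2
p2 | 11000[0]1   read 0 → write 1, move left, go to p2
p2 | 1100[0]11   read 0 → write 1, move left, go to p2
p2 | 110[0]111
After 9 steps: state p2, head at 3, tape 1100111.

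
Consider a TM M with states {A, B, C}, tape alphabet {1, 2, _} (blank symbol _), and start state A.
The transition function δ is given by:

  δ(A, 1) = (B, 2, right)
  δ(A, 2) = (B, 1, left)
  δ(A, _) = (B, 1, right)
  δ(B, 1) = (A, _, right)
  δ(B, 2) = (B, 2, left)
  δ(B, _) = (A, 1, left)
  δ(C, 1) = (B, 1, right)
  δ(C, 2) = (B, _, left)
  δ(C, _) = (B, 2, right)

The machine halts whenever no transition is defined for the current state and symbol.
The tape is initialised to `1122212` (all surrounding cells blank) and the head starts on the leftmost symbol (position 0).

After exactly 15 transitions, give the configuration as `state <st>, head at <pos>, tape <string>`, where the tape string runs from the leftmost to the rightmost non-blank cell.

state B, head at -1, tape 1_1122212

A | __[1]122212   read 1 → write 2, move right, go to B
B | __2[1]22212   read 1 → write _, move right, go to A
A | __2_[2]2212   read 2 → write 1, move left, go to B
B | __2[_]12212   read _ → write 1, move left, go to A
A | __[2]112212   read 2 → write 1, move left, go to B
B | _[_]1112212   read _ → write 1, move left, go to A
A | [_]11112212   read _ → write 1, move right, go to B
B | 1[1]1112212   read 1 → write _, move right, go to A
A | 1_[1]112212   read 1 → write 2, move right, go to B
B | 1_2[1]12212   read 1 → write _, move right, go to A
A | 1_2_[1]2212   read 1 → write 2, move right, go to B
B | 1_2_2[2]212   read 2 → write 2, move left, go to B
B | 1_2_[2]2212   read 2 → write 2, move left, go to B
B | 1_2[_]22212   read _ → write 1, move left, go to A
A | 1_[2]122212   read 2 → write 1, move left, go to B
B | 1[_]1122212
After 15 steps: state B, head at -1, tape 1_1122212.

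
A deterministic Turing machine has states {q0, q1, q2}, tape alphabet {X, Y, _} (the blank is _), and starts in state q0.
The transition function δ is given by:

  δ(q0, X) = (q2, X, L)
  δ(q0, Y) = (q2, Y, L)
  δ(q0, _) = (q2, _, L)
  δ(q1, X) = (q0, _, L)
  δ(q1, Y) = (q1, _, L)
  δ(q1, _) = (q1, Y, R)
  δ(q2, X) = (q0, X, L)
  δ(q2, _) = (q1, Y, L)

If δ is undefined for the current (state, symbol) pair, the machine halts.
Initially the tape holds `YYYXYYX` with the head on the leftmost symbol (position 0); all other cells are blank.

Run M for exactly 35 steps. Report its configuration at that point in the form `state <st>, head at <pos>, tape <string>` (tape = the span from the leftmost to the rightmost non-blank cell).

state q1, head at -3, tape YYY_____XYYX

state=q0 head=0 tape=_____[Y]YYXYYX   (q0,Y)→(q2,Y,L)
state=q2 head=-1 tape=____[_]YYYXYYX   (q2,_)→(q1,Y,L)
state=q1 head=-2 tape=___[_]YYYYXYYX   (q1,_)→(q1,Y,R)
state=q1 head=-1 tape=___Y[Y]YYYXYYX   (q1,Y)→(q1,_,L)
state=q1 head=-2 tape=___[Y]_YYYXYYX   (q1,Y)→(q1,_,L)
state=q1 head=-3 tape=__[_]__YYYXYYX   (q1,_)→(q1,Y,R)
state=q1 head=-2 tape=__Y[_]_YYYXYYX   (q1,_)→(q1,Y,R)
state=q1 head=-1 tape=__YY[_]YYYXYYX   (q1,_)→(q1,Y,R)
state=q1 head=0 tape=__YYY[Y]YYXYYX   (q1,Y)→(q1,_,L)
state=q1 head=-1 tape=__YY[Y]_YYXYYX   (q1,Y)→(q1,_,L)
state=q1 head=-2 tape=__Y[Y]__YYXYYX   (q1,Y)→(q1,_,L)
state=q1 head=-3 tape=__[Y]___YYXYYX   (q1,Y)→(q1,_,L)
state=q1 head=-4 tape=_[_]____YYXYYX   (q1,_)→(q1,Y,R)
state=q1 head=-3 tape=_Y[_]___YYXYYX   (q1,_)→(q1,Y,R)
state=q1 head=-2 tape=_YY[_]__YYXYYX   (q1,_)→(q1,Y,R)
state=q1 head=-1 tape=_YYY[_]_YYXYYX   (q1,_)→(q1,Y,R)
state=q1 head=0 tape=_YYYY[_]YYXYYX   (q1,_)→(q1,Y,R)
state=q1 head=1 tape=_YYYYY[Y]YXYYX   (q1,Y)→(q1,_,L)
state=q1 head=0 tape=_YYYY[Y]_YXYYX   (q1,Y)→(q1,_,L)
state=q1 head=-1 tape=_YYY[Y]__YXYYX   (q1,Y)→(q1,_,L)
state=q1 head=-2 tape=_YY[Y]___YXYYX   (q1,Y)→(q1,_,L)
state=q1 head=-3 tape=_Y[Y]____YXYYX   (q1,Y)→(q1,_,L)
state=q1 head=-4 tape=_[Y]_____YXYYX   (q1,Y)→(q1,_,L)
state=q1 head=-5 tape=[_]______YXYYX   (q1,_)→(q1,Y,R)
state=q1 head=-4 tape=Y[_]_____YXYYX   (q1,_)→(q1,Y,R)
state=q1 head=-3 tape=YY[_]____YXYYX   (q1,_)→(q1,Y,R)
state=q1 head=-2 tape=YYY[_]___YXYYX   (q1,_)→(q1,Y,R)
state=q1 head=-1 tape=YYYY[_]__YXYYX   (q1,_)→(q1,Y,R)
state=q1 head=0 tape=YYYYY[_]_YXYYX   (q1,_)→(q1,Y,R)
state=q1 head=1 tape=YYYYYY[_]YXYYX   (q1,_)→(q1,Y,R)
state=q1 head=2 tape=YYYYYYY[Y]XYYX   (q1,Y)→(q1,_,L)
state=q1 head=1 tape=YYYYYY[Y]_XYYX   (q1,Y)→(q1,_,L)
state=q1 head=0 tape=YYYYY[Y]__XYYX   (q1,Y)→(q1,_,L)
state=q1 head=-1 tape=YYYY[Y]___XYYX   (q1,Y)→(q1,_,L)
state=q1 head=-2 tape=YYY[Y]____XYYX   (q1,Y)→(q1,_,L)
state=q1 head=-3 tape=YY[Y]_____XYYX
After 35 steps: state q1, head at -3, tape YYY_____XYYX.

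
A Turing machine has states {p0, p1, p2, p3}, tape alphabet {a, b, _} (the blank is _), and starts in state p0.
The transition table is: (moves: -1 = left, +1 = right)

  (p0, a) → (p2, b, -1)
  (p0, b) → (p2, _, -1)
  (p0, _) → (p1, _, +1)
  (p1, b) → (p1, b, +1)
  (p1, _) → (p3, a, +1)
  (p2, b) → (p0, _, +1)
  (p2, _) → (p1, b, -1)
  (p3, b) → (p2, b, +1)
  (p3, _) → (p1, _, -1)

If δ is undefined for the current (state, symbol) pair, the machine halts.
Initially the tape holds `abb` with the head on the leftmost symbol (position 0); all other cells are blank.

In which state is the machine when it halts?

p0 | __[a]bb___   read a → write b, move -1, go to p2
p2 | _[_]bbb___   read _ → write b, move -1, go to p1
p1 | [_]bbbb___   read _ → write a, move +1, go to p3
p3 | a[b]bbb___   read b → write b, move +1, go to p2
p2 | ab[b]bb___   read b → write _, move +1, go to p0
p0 | ab_[b]b___   read b → write _, move -1, go to p2
p2 | ab[_]_b___   read _ → write b, move -1, go to p1
p1 | a[b]b_b___   read b → write b, move +1, go to p1
p1 | ab[b]_b___   read b → write b, move +1, go to p1
p1 | abb[_]b___   read _ → write a, move +1, go to p3
p3 | abba[b]___   read b → write b, move +1, go to p2
p2 | abbab[_]__   read _ → write b, move -1, go to p1
p1 | abba[b]b__   read b → write b, move +1, go to p1
p1 | abbab[b]__   read b → write b, move +1, go to p1
p1 | abbabb[_]_   read _ → write a, move +1, go to p3
p3 | abbabba[_]   read _ → write _, move -1, go to p1
p1 | abbabb[a]_
No transition is defined for (p1, a); M halts in state p1.

p1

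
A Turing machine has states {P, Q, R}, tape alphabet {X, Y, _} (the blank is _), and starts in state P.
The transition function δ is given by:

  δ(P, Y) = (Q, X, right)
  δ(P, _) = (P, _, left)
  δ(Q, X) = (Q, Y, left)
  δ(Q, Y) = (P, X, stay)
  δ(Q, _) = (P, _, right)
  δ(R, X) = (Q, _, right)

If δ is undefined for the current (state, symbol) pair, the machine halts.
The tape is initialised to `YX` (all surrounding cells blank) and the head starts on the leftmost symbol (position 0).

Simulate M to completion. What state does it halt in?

state=P head=0 tape=_[Y]X   (P,Y)→(Q,X,right)
state=Q head=1 tape=_X[X]   (Q,X)→(Q,Y,left)
state=Q head=0 tape=_[X]Y   (Q,X)→(Q,Y,left)
state=Q head=-1 tape=[_]YY   (Q,_)→(P,_,right)
state=P head=0 tape=_[Y]Y   (P,Y)→(Q,X,right)
state=Q head=1 tape=_X[Y]   (Q,Y)→(P,X,stay)
state=P head=1 tape=_X[X]
No transition is defined for (P, X); M halts in state P.

P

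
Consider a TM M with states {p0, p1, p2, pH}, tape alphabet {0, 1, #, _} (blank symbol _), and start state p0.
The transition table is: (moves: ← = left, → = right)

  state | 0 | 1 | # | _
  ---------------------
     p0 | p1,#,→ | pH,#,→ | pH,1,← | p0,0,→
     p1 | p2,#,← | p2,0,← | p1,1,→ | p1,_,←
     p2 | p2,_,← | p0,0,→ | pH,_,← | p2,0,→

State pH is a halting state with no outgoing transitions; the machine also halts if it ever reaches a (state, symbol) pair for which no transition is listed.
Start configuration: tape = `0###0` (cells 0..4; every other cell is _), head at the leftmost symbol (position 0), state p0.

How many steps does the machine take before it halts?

7

state=p0 head=0 tape=[0]###0   (p0,0)→(p1,#,→)
state=p1 head=1 tape=#[#]##0   (p1,#)→(p1,1,→)
state=p1 head=2 tape=#1[#]#0   (p1,#)→(p1,1,→)
state=p1 head=3 tape=#11[#]0   (p1,#)→(p1,1,→)
state=p1 head=4 tape=#111[0]   (p1,0)→(p2,#,←)
state=p2 head=3 tape=#11[1]#   (p2,1)→(p0,0,→)
state=p0 head=4 tape=#110[#]   (p0,#)→(pH,1,←)
state=pH head=3 tape=#11[0]1
M halts after 7 transitions.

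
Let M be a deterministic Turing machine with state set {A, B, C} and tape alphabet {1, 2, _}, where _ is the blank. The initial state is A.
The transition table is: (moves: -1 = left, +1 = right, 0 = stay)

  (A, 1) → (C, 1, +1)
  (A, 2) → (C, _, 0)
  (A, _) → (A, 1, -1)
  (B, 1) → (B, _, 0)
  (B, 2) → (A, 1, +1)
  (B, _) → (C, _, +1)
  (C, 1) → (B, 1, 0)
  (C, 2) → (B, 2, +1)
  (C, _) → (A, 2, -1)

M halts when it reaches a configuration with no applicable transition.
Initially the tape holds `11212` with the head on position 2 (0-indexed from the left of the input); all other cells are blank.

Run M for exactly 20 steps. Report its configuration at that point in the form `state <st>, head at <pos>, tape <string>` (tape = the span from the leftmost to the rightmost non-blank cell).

A | 11[2]12__   read 2 → write _, move 0, go to C
C | 11[_]12__   read _ → write 2, move -1, go to A
A | 1[1]212__   read 1 → write 1, move +1, go to C
C | 11[2]12__   read 2 → write 2, move +1, go to B
B | 112[1]2__   read 1 → write _, move 0, go to B
B | 112[_]2__   read _ → write _, move +1, go to C
C | 112_[2]__   read 2 → write 2, move +1, go to B
B | 112_2[_]_   read _ → write _, move +1, go to C
C | 112_2_[_]   read _ → write 2, move -1, go to A
A | 112_2[_]2   read _ → write 1, move -1, go to A
A | 112_[2]12   read 2 → write _, move 0, go to C
C | 112_[_]12   read _ → write 2, move -1, go to A
A | 112[_]212   read _ → write 1, move -1, go to A
A | 11[2]1212   read 2 → write _, move 0, go to C
C | 11[_]1212   read _ → write 2, move -1, go to A
A | 1[1]21212   read 1 → write 1, move +1, go to C
C | 11[2]1212   read 2 → write 2, move +1, go to B
B | 112[1]212   read 1 → write _, move 0, go to B
B | 112[_]212   read _ → write _, move +1, go to C
C | 112_[2]12   read 2 → write 2, move +1, go to B
B | 112_2[1]2
After 20 steps: state B, head at 5, tape 112_212.

state B, head at 5, tape 112_212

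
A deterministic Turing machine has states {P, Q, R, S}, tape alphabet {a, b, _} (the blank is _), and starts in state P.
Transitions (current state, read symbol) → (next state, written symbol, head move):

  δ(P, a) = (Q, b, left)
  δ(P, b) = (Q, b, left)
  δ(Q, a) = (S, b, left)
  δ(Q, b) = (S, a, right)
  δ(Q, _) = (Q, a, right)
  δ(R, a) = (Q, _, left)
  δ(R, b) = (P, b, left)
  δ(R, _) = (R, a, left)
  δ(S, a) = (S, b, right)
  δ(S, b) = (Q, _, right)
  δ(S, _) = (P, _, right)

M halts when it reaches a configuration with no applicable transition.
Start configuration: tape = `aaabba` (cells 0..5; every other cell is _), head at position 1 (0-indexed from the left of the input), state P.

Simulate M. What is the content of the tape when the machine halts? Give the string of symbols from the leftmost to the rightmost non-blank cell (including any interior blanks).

P | _a[a]abba__   read a → write b, move left, go to Q
Q | _[a]babba__   read a → write b, move left, go to S
S | [_]bbabba__   read _ → write _, move right, go to P
P | _[b]babba__   read b → write b, move left, go to Q
Q | [_]bbabba__   read _ → write a, move right, go to Q
Q | a[b]babba__   read b → write a, move right, go to S
S | aa[b]abba__   read b → write _, move right, go to Q
Q | aa_[a]bba__   read a → write b, move left, go to S
S | aa[_]bbba__   read _ → write _, move right, go to P
P | aa_[b]bba__   read b → write b, move left, go to Q
Q | aa[_]bbba__   read _ → write a, move right, go to Q
Q | aaa[b]bba__   read b → write a, move right, go to S
S | aaaa[b]ba__   read b → write _, move right, go to Q
Q | aaaa_[b]a__   read b → write a, move right, go to S
S | aaaa_a[a]__   read a → write b, move right, go to S
S | aaaa_ab[_]_   read _ → write _, move right, go to P
P | aaaa_ab_[_]
The non-blank tape span at halt is aaaa_ab.

aaaa_ab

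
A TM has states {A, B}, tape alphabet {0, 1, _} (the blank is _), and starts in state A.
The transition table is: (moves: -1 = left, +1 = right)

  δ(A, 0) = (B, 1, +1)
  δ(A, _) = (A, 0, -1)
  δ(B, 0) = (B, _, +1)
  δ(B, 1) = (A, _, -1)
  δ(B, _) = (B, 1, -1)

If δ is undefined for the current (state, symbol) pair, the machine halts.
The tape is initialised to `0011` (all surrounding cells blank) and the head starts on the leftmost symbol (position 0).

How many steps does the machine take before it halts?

4

state=A head=0 tape=[0]011   (A,0)→(B,1,+1)
state=B head=1 tape=1[0]11   (B,0)→(B,_,+1)
state=B head=2 tape=1_[1]1   (B,1)→(A,_,-1)
state=A head=1 tape=1[_]_1   (A,_)→(A,0,-1)
state=A head=0 tape=[1]0_1
M halts after 4 transitions.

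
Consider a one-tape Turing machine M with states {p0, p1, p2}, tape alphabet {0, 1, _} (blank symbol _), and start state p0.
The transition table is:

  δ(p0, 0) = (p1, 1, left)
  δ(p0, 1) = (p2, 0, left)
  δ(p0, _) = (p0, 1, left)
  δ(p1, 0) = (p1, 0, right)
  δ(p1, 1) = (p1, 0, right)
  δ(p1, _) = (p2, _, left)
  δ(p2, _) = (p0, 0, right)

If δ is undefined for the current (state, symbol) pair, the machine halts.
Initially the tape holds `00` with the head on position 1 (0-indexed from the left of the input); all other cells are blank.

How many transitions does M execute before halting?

4

state=p0 head=1 tape=0[0]_   (p0,0)→(p1,1,left)
state=p1 head=0 tape=[0]1_   (p1,0)→(p1,0,right)
state=p1 head=1 tape=0[1]_   (p1,1)→(p1,0,right)
state=p1 head=2 tape=00[_]   (p1,_)→(p2,_,left)
state=p2 head=1 tape=0[0]_
M halts after 4 transitions.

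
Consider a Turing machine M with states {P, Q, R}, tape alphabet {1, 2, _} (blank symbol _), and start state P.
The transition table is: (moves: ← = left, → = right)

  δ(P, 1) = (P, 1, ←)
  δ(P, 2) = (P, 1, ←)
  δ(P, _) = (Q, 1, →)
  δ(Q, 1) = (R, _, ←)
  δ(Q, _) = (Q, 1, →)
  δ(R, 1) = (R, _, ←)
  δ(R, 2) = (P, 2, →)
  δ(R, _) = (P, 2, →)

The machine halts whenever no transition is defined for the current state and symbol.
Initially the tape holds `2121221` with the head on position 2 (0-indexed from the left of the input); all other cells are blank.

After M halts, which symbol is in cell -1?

P | __21[2]1221   read 2 → write 1, move ←, go to P
P | __2[1]11221   read 1 → write 1, move ←, go to P
P | __[2]111221   read 2 → write 1, move ←, go to P
P | _[_]1111221   read _ → write 1, move →, go to Q
Q | _1[1]111221   read 1 → write _, move ←, go to R
R | _[1]_111221   read 1 → write _, move ←, go to R
R | [_]__111221   read _ → write 2, move →, go to P
P | 2[_]_111221   read _ → write 1, move →, go to Q
Q | 21[_]111221   read _ → write 1, move →, go to Q
Q | 211[1]11221   read 1 → write _, move ←, go to R
R | 21[1]_11221   read 1 → write _, move ←, go to R
R | 2[1]__11221   read 1 → write _, move ←, go to R
R | [2]___11221   read 2 → write 2, move →, go to P
P | 2[_]__11221   read _ → write 1, move →, go to Q
Q | 21[_]_11221   read _ → write 1, move →, go to Q
Q | 211[_]11221   read _ → write 1, move →, go to Q
Q | 2111[1]1221   read 1 → write _, move ←, go to R
R | 211[1]_1221   read 1 → write _, move ←, go to R
R | 21[1]__1221   read 1 → write _, move ←, go to R
R | 2[1]___1221   read 1 → write _, move ←, go to R
R | [2]____1221   read 2 → write 2, move →, go to P
P | 2[_]___1221   read _ → write 1, move →, go to Q
Q | 21[_]__1221   read _ → write 1, move →, go to Q
Q | 211[_]_1221   read _ → write 1, move →, go to Q
Q | 2111[_]1221   read _ → write 1, move →, go to Q
Q | 21111[1]221   read 1 → write _, move ←, go to R
R | 2111[1]_221   read 1 → write _, move ←, go to R
R | 211[1]__221   read 1 → write _, move ←, go to R
R | 21[1]___221   read 1 → write _, move ←, go to R
R | 2[1]____221   read 1 → write _, move ←, go to R
R | [2]_____221   read 2 → write 2, move →, go to P
P | 2[_]____221   read _ → write 1, move →, go to Q
Q | 21[_]___221   read _ → write 1, move →, go to Q
Q | 211[_]__221   read _ → write 1, move →, go to Q
Q | 2111[_]_221   read _ → write 1, move →, go to Q
Q | 21111[_]221   read _ → write 1, move →, go to Q
Q | 211111[2]21
Cell -1 holds 1 when M halts.

1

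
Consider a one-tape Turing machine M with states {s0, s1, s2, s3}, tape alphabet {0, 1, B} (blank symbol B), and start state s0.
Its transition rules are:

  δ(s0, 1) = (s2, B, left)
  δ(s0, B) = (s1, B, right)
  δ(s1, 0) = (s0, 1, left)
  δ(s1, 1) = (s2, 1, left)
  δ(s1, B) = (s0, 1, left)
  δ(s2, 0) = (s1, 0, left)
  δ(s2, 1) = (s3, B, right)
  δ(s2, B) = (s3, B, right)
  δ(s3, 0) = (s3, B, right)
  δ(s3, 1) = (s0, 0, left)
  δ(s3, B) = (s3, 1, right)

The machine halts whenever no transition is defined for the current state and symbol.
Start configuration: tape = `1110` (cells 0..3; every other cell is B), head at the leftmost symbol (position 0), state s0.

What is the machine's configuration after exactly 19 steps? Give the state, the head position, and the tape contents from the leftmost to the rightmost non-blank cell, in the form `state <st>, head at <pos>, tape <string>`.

state s2, head at 1, tape 1B10

state=s0 head=0 tape=B[1]110   (s0,1)→(s2,B,left)
state=s2 head=-1 tape=[B]B110   (s2,B)→(s3,B,right)
state=s3 head=0 tape=B[B]110   (s3,B)→(s3,1,right)
state=s3 head=1 tape=B1[1]10   (s3,1)→(s0,0,left)
state=s0 head=0 tape=B[1]010   (s0,1)→(s2,B,left)
state=s2 head=-1 tape=[B]B010   (s2,B)→(s3,B,right)
state=s3 head=0 tape=B[B]010   (s3,B)→(s3,1,right)
state=s3 head=1 tape=B1[0]10   (s3,0)→(s3,B,right)
state=s3 head=2 tape=B1B[1]0   (s3,1)→(s0,0,left)
state=s0 head=1 tape=B1[B]00   (s0,B)→(s1,B,right)
state=s1 head=2 tape=B1B[0]0   (s1,0)→(s0,1,left)
state=s0 head=1 tape=B1[B]10   (s0,B)→(s1,B,right)
state=s1 head=2 tape=B1B[1]0   (s1,1)→(s2,1,left)
state=s2 head=1 tape=B1[B]10   (s2,B)→(s3,B,right)
state=s3 head=2 tape=B1B[1]0   (s3,1)→(s0,0,left)
state=s0 head=1 tape=B1[B]00   (s0,B)→(s1,B,right)
state=s1 head=2 tape=B1B[0]0   (s1,0)→(s0,1,left)
state=s0 head=1 tape=B1[B]10   (s0,B)→(s1,B,right)
state=s1 head=2 tape=B1B[1]0   (s1,1)→(s2,1,left)
state=s2 head=1 tape=B1[B]10
After 19 steps: state s2, head at 1, tape 1B10.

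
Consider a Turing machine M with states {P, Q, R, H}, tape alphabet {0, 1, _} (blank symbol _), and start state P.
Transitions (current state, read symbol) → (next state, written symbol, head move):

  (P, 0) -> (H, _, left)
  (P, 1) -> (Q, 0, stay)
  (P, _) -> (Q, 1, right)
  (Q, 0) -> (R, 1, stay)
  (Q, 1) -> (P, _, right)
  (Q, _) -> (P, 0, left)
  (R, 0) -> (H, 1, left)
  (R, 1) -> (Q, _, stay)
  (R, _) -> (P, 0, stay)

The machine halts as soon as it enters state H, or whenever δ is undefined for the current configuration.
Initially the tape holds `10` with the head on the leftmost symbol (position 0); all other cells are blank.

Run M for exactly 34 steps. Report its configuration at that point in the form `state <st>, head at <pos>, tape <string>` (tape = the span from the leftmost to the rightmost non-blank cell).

state R, head at -4, tape 100000

state=P head=0 tape=____[1]0   (P,1)→(Q,0,stay)
state=Q head=0 tape=____[0]0   (Q,0)→(R,1,stay)
state=R head=0 tape=____[1]0   (R,1)→(Q,_,stay)
state=Q head=0 tape=____[_]0   (Q,_)→(P,0,left)
state=P head=-1 tape=___[_]00   (P,_)→(Q,1,right)
state=Q head=0 tape=___1[0]0   (Q,0)→(R,1,stay)
state=R head=0 tape=___1[1]0   (R,1)→(Q,_,stay)
state=Q head=0 tape=___1[_]0   (Q,_)→(P,0,left)
state=P head=-1 tape=___[1]00   (P,1)→(Q,0,stay)
state=Q head=-1 tape=___[0]00   (Q,0)→(R,1,stay)
state=R head=-1 tape=___[1]00   (R,1)→(Q,_,stay)
state=Q head=-1 tape=___[_]00   (Q,_)→(P,0,left)
state=P head=-2 tape=__[_]000   (P,_)→(Q,1,right)
state=Q head=-1 tape=__1[0]00   (Q,0)→(R,1,stay)
state=R head=-1 tape=__1[1]00   (R,1)→(Q,_,stay)
state=Q head=-1 tape=__1[_]00   (Q,_)→(P,0,left)
state=P head=-2 tape=__[1]000   (P,1)→(Q,0,stay)
state=Q head=-2 tape=__[0]000   (Q,0)→(R,1,stay)
state=R head=-2 tape=__[1]000   (R,1)→(Q,_,stay)
state=Q head=-2 tape=__[_]000   (Q,_)→(P,0,left)
state=P head=-3 tape=_[_]0000   (P,_)→(Q,1,right)
state=Q head=-2 tape=_1[0]000   (Q,0)→(R,1,stay)
state=R head=-2 tape=_1[1]000   (R,1)→(Q,_,stay)
state=Q head=-2 tape=_1[_]000   (Q,_)→(P,0,left)
state=P head=-3 tape=_[1]0000   (P,1)→(Q,0,stay)
state=Q head=-3 tape=_[0]0000   (Q,0)→(R,1,stay)
state=R head=-3 tape=_[1]0000   (R,1)→(Q,_,stay)
state=Q head=-3 tape=_[_]0000   (Q,_)→(P,0,left)
state=P head=-4 tape=[_]00000   (P,_)→(Q,1,right)
state=Q head=-3 tape=1[0]0000   (Q,0)→(R,1,stay)
state=R head=-3 tape=1[1]0000   (R,1)→(Q,_,stay)
state=Q head=-3 tape=1[_]0000   (Q,_)→(P,0,left)
state=P head=-4 tape=[1]00000   (P,1)→(Q,0,stay)
state=Q head=-4 tape=[0]00000   (Q,0)→(R,1,stay)
state=R head=-4 tape=[1]00000
After 34 steps: state R, head at -4, tape 100000.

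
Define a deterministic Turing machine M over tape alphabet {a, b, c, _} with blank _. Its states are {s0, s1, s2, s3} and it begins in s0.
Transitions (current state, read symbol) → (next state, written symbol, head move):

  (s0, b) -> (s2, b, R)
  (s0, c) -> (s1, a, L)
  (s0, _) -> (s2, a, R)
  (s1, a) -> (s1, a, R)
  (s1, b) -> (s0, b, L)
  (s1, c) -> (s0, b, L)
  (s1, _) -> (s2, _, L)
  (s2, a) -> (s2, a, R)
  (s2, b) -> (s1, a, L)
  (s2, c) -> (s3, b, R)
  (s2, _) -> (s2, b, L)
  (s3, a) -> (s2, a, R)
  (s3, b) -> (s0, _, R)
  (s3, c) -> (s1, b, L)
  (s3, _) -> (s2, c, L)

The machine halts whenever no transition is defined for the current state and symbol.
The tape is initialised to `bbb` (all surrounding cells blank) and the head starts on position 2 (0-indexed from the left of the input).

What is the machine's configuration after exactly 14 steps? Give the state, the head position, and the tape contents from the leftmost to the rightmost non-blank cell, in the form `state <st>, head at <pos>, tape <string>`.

state s0, head at 2, tape aaaab

s0 | _bb[b]_   read b → write b, move R, go to s2
s2 | _bbb[_]   read _ → write b, move L, go to s2
s2 | _bb[b]b   read b → write a, move L, go to s1
s1 | _b[b]ab   read b → write b, move L, go to s0
s0 | _[b]bab   read b → write b, move R, go to s2
s2 | _b[b]ab   read b → write a, move L, go to s1
s1 | _[b]aab   read b → write b, move L, go to s0
s0 | [_]baab   read _ → write a, move R, go to s2
s2 | a[b]aab   read b → write a, move L, go to s1
s1 | [a]aaab   read a → write a, move R, go to s1
s1 | a[a]aab   read a → write a, move R, go to s1
s1 | aa[a]ab   read a → write a, move R, go to s1
s1 | aaa[a]b   read a → write a, move R, go to s1
s1 | aaaa[b]   read b → write b, move L, go to s0
s0 | aaa[a]b
After 14 steps: state s0, head at 2, tape aaaab.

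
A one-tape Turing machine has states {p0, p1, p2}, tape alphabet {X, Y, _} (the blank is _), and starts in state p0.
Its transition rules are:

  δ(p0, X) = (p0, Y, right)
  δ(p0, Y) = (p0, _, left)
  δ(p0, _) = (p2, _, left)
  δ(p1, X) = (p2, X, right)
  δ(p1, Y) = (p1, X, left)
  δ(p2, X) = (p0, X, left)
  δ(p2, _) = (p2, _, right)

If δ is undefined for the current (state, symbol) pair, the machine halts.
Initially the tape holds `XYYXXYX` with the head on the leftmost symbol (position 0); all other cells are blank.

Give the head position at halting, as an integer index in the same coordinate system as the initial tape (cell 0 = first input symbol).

p0 | __[X]YYXXYX   read X → write Y, move right, go to p0
p0 | __Y[Y]YXXYX   read Y → write _, move left, go to p0
p0 | __[Y]_YXXYX   read Y → write _, move left, go to p0
p0 | _[_]__YXXYX   read _ → write _, move left, go to p2
p2 | [_]___YXXYX   read _ → write _, move right, go to p2
p2 | _[_]__YXXYX   read _ → write _, move right, go to p2
p2 | __[_]_YXXYX   read _ → write _, move right, go to p2
p2 | ___[_]YXXYX   read _ → write _, move right, go to p2
p2 | ____[Y]XXYX
At halt the head is at cell 2.

2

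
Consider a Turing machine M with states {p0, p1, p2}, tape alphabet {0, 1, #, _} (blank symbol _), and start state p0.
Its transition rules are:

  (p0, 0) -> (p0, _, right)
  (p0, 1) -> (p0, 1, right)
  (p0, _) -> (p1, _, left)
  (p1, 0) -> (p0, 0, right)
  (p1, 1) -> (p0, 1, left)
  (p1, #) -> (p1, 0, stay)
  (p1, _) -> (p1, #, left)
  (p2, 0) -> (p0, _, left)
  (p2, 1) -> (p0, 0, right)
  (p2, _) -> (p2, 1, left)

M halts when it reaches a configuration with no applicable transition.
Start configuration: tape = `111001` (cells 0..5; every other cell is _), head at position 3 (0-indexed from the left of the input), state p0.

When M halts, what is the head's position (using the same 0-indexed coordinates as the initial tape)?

3

state=p0 head=3 tape=111[0]01_   (p0,0)→(p0,_,right)
state=p0 head=4 tape=111_[0]1_   (p0,0)→(p0,_,right)
state=p0 head=5 tape=111__[1]_   (p0,1)→(p0,1,right)
state=p0 head=6 tape=111__1[_]   (p0,_)→(p1,_,left)
state=p1 head=5 tape=111__[1]_   (p1,1)→(p0,1,left)
state=p0 head=4 tape=111_[_]1_   (p0,_)→(p1,_,left)
state=p1 head=3 tape=111[_]_1_   (p1,_)→(p1,#,left)
state=p1 head=2 tape=11[1]#_1_   (p1,1)→(p0,1,left)
state=p0 head=1 tape=1[1]1#_1_   (p0,1)→(p0,1,right)
state=p0 head=2 tape=11[1]#_1_   (p0,1)→(p0,1,right)
state=p0 head=3 tape=111[#]_1_
At halt the head is at cell 3.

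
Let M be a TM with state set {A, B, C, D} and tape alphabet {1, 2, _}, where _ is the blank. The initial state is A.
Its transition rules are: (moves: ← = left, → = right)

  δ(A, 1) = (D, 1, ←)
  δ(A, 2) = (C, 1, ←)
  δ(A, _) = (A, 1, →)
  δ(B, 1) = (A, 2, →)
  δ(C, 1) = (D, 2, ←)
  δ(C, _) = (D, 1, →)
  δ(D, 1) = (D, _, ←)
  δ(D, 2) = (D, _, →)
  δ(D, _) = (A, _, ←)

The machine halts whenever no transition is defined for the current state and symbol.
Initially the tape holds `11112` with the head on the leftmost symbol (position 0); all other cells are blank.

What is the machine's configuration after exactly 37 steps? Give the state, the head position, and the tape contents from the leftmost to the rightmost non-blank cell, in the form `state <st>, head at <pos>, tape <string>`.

state A, head at -3, tape 11111___11112

A | ________[1]1112   read 1 → write 1, move ←, go to D
D | _______[_]11112   read _ → write _, move ←, go to A
A | ______[_]_11112   read _ → write 1, move →, go to A
A | ______1[_]11112   read _ → write 1, move →, go to A
A | ______11[1]1112   read 1 → write 1, move ←, go to D
D | ______1[1]11112   read 1 → write _, move ←, go to D
D | ______[1]_11112   read 1 → write _, move ←, go to D
D | _____[_]__11112   read _ → write _, move ←, go to A
A | ____[_]___11112   read _ → write 1, move →, go to A
A | ____1[_]__11112   read _ → write 1, move →, go to A
A | ____11[_]_11112   read _ → write 1, move →, go to A
A | ____111[_]11112   read _ → write 1, move →, go to A
A | ____1111[1]1112   read 1 → write 1, move ←, go to D
D | ____111[1]11112   read 1 → write _, move ←, go to D
D | ____11[1]_11112   read 1 → write _, move ←, go to D
D | ____1[1]__11112   read 1 → write _, move ←, go to D
D | ____[1]___11112   read 1 → write _, move ←, go to D
D | ___[_]____11112   read _ → write _, move ←, go to A
A | __[_]_____11112   read _ → write 1, move →, go to A
A | __1[_]____11112   read _ → write 1, move →, go to A
A | __11[_]___11112   read _ → write 1, move →, go to A
A | __111[_]__11112   read _ → write 1, move →, go to A
A | __1111[_]_11112   read _ → write 1, move →, go to A
A | __11111[_]11112   read _ → write 1, move →, go to A
A | __111111[1]1112   read 1 → write 1, move ←, go to D
D | __11111[1]11112   read 1 → write _, move ←, go to D
D | __1111[1]_11112   read 1 → write _, move ←, go to D
D | __111[1]__11112   read 1 → write _, move ←, go to D
D | __11[1]___11112   read 1 → write _, move ←, go to D
D | __1[1]____11112   read 1 → write _, move ←, go to D
D | __[1]_____11112   read 1 → write _, move ←, go to D
D | _[_]______11112   read _ → write _, move ←, go to A
A | [_]_______11112   read _ → write 1, move →, go to A
A | 1[_]______11112   read _ → write 1, move →, go to A
A | 11[_]_____11112   read _ → write 1, move →, go to A
A | 111[_]____11112   read _ → write 1, move →, go to A
A | 1111[_]___11112   read _ → write 1, move →, go to A
A | 11111[_]__11112
After 37 steps: state A, head at -3, tape 11111___11112.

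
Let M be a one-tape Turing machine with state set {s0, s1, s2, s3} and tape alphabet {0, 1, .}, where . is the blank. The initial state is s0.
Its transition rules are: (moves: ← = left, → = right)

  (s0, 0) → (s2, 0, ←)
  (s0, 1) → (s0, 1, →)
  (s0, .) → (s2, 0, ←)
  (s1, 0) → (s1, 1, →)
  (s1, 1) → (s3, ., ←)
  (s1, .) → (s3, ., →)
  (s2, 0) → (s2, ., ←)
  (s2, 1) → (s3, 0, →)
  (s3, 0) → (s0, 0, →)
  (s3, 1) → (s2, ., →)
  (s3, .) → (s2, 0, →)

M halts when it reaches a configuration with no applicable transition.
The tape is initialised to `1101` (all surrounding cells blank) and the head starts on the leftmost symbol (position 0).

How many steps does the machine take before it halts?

16

s0 | [1]101..   read 1 → write 1, move →, go to s0
s0 | 1[1]01..   read 1 → write 1, move →, go to s0
s0 | 11[0]1..   read 0 → write 0, move ←, go to s2
s2 | 1[1]01..   read 1 → write 0, move →, go to s3
s3 | 10[0]1..   read 0 → write 0, move →, go to s0
s0 | 100[1]..   read 1 → write 1, move →, go to s0
s0 | 1001[.].   read . → write 0, move ←, go to s2
s2 | 100[1]0.   read 1 → write 0, move →, go to s3
s3 | 1000[0].   read 0 → write 0, move →, go to s0
s0 | 10000[.]   read . → write 0, move ←, go to s2
s2 | 1000[0]0   read 0 → write ., move ←, go to s2
s2 | 100[0].0   read 0 → write ., move ←, go to s2
s2 | 10[0]..0   read 0 → write ., move ←, go to s2
s2 | 1[0]...0   read 0 → write ., move ←, go to s2
s2 | [1]....0   read 1 → write 0, move →, go to s3
s3 | 0[.]...0   read . → write 0, move →, go to s2
s2 | 00[.]..0
M halts after 16 transitions.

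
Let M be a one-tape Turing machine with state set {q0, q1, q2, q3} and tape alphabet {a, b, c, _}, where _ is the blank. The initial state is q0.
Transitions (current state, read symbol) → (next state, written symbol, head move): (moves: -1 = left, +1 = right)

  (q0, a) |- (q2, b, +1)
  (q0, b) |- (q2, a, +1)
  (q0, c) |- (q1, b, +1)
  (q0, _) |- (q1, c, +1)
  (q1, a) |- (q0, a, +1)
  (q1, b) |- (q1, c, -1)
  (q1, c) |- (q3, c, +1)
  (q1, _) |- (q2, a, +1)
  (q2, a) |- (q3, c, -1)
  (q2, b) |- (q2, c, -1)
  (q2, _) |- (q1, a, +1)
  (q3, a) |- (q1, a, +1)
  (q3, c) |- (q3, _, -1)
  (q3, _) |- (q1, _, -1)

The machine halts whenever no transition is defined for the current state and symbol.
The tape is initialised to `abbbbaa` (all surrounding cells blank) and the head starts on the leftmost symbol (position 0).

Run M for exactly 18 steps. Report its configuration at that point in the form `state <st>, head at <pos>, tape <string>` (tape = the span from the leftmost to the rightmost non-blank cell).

state=q0 head=0 tape=_[a]bbbbaa   (q0,a)→(q2,b,+1)
state=q2 head=1 tape=_b[b]bbbaa   (q2,b)→(q2,c,-1)
state=q2 head=0 tape=_[b]cbbbaa   (q2,b)→(q2,c,-1)
state=q2 head=-1 tape=[_]ccbbbaa   (q2,_)→(q1,a,+1)
state=q1 head=0 tape=a[c]cbbbaa   (q1,c)→(q3,c,+1)
state=q3 head=1 tape=ac[c]bbbaa   (q3,c)→(q3,_,-1)
state=q3 head=0 tape=a[c]_bbbaa   (q3,c)→(q3,_,-1)
state=q3 head=-1 tape=[a]__bbbaa   (q3,a)→(q1,a,+1)
state=q1 head=0 tape=a[_]_bbbaa   (q1,_)→(q2,a,+1)
state=q2 head=1 tape=aa[_]bbbaa   (q2,_)→(q1,a,+1)
state=q1 head=2 tape=aaa[b]bbaa   (q1,b)→(q1,c,-1)
state=q1 head=1 tape=aa[a]cbbaa   (q1,a)→(q0,a,+1)
state=q0 head=2 tape=aaa[c]bbaa   (q0,c)→(q1,b,+1)
state=q1 head=3 tape=aaab[b]baa   (q1,b)→(q1,c,-1)
state=q1 head=2 tape=aaa[b]cbaa   (q1,b)→(q1,c,-1)
state=q1 head=1 tape=aa[a]ccbaa   (q1,a)→(q0,a,+1)
state=q0 head=2 tape=aaa[c]cbaa   (q0,c)→(q1,b,+1)
state=q1 head=3 tape=aaab[c]baa   (q1,c)→(q3,c,+1)
state=q3 head=4 tape=aaabc[b]aa
After 18 steps: state q3, head at 4, tape aaabcbaa.

state q3, head at 4, tape aaabcbaa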